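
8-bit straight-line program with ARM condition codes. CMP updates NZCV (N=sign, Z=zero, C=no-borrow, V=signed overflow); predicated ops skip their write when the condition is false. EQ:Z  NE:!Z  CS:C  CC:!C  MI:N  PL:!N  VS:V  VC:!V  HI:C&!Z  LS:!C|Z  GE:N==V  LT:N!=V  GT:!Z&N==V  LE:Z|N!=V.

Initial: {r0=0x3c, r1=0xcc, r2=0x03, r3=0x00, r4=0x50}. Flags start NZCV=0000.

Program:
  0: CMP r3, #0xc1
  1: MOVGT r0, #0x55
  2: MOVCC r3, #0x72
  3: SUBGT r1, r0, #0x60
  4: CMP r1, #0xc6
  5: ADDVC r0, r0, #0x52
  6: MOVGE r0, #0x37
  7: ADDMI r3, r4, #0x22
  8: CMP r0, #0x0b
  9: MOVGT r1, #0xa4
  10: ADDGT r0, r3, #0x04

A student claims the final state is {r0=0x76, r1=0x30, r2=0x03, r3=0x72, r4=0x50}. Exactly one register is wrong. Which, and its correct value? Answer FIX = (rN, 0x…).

FIX = (r1, 0xa4)

[0] flags=0000 → (cmp)
[1] flags=0000 GT?T → r0=0x55
[2] flags=0000 CC?T → r3=0x72
[3] flags=0000 GT?T → r1=0xf5
[4] flags=0010 → (cmp)
[5] flags=0010 VC?T → r0=0xa7
[6] flags=0010 GE?T → r0=0x37
[7] flags=0010 MI?F → skip
[8] flags=0010 → (cmp)
[9] flags=0010 GT?T → r1=0xa4
[10] flags=0010 GT?T → r0=0x76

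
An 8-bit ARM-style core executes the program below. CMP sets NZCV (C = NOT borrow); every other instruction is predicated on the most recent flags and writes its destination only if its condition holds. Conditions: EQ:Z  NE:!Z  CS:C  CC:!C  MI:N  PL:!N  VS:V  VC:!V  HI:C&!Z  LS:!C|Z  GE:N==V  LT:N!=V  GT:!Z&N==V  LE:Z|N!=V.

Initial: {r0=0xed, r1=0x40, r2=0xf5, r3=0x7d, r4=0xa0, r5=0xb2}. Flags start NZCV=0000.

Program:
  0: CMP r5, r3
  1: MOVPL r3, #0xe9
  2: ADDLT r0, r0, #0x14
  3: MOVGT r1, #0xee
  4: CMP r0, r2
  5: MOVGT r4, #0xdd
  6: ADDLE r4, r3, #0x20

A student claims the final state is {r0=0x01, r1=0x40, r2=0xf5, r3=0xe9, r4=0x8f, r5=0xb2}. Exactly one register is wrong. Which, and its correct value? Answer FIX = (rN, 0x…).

[0] flags=0011 → (cmp)
[1] flags=0011 PL?T → r3=0xe9
[2] flags=0011 LT?T → r0=0x01
[3] flags=0011 GT?F → skip
[4] flags=0000 → (cmp)
[5] flags=0000 GT?T → r4=0xdd
[6] flags=0000 LE?F → skip

FIX = (r4, 0xdd)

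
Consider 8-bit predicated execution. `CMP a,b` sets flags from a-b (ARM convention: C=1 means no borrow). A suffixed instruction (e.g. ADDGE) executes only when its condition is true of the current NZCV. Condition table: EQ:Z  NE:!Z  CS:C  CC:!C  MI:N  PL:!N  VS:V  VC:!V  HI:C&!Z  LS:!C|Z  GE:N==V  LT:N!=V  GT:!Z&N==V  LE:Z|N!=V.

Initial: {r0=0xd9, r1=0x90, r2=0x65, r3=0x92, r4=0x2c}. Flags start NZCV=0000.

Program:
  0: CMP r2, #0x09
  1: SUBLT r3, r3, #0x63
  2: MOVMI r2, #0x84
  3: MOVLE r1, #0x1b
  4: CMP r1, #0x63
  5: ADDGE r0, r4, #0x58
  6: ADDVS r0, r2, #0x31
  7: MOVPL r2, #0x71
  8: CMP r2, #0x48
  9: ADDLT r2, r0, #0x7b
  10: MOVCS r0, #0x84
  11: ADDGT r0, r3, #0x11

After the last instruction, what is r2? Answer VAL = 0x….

0: ✓ CMP  NZCV=0010
1: · SUBLT
2: · MOVMI
3: · MOVLE
4: ✓ CMP  NZCV=0011
5: · ADDGE
6: ✓ ADDVS  r0←0x96
7: ✓ MOVPL  r2←0x71
8: ✓ CMP  NZCV=0010
9: · ADDLT
10: ✓ MOVCS  r0←0x84
11: ✓ ADDGT  r0←0xa3

VAL = 0x71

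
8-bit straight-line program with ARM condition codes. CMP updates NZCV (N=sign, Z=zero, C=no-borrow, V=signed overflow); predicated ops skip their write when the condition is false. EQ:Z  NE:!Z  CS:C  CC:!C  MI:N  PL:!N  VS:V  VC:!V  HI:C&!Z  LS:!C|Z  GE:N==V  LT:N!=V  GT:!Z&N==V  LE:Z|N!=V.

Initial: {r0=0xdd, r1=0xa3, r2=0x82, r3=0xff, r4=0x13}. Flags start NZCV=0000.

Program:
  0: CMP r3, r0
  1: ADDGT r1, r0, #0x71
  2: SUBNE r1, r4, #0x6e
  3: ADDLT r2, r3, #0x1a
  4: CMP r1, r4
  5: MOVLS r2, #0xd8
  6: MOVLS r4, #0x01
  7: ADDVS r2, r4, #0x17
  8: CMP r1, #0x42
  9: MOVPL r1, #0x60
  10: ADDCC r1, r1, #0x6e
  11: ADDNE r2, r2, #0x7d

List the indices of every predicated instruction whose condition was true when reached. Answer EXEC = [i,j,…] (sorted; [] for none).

EXEC = [1,2,9,11]

0: ✓ CMP  NZCV=0010
1: ✓ ADDGT  r1←0x4e
2: ✓ SUBNE  r1←0xa5
3: · ADDLT
4: ✓ CMP  NZCV=1010
5: · MOVLS
6: · MOVLS
7: · ADDVS
8: ✓ CMP  NZCV=0011
9: ✓ MOVPL  r1←0x60
10: · ADDCC
11: ✓ ADDNE  r2←0xff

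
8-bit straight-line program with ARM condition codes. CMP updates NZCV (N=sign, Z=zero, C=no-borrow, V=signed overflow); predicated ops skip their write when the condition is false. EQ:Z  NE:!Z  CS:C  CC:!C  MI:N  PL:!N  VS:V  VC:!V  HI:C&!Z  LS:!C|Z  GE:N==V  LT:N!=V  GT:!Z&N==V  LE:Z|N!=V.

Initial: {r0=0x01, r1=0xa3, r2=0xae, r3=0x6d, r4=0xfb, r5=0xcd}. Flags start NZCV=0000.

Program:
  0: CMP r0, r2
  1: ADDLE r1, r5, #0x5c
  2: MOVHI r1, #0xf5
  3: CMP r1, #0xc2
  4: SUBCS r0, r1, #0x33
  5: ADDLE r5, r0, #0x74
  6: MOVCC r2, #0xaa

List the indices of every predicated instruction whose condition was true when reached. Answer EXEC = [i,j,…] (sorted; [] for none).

EXEC = [5,6]

0: ✓ CMP  NZCV=0000
1: · ADDLE
2: · MOVHI
3: ✓ CMP  NZCV=1000
4: · SUBCS
5: ✓ ADDLE  r5←0x75
6: ✓ MOVCC  r2←0xaa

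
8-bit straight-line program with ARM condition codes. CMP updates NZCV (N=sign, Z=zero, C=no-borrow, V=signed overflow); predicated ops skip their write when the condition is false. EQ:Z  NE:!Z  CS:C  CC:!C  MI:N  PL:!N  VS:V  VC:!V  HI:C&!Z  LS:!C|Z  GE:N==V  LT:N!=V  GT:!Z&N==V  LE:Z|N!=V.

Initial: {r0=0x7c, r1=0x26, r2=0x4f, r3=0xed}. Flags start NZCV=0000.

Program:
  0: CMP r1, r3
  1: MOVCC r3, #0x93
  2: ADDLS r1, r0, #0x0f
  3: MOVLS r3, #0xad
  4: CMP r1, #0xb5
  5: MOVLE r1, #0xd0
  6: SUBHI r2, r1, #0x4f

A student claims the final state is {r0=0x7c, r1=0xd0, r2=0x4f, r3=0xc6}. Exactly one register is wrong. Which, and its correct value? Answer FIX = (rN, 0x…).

0: ✓ CMP  NZCV=0000
1: ✓ MOVCC  r3←0x93
2: ✓ ADDLS  r1←0x8b
3: ✓ MOVLS  r3←0xad
4: ✓ CMP  NZCV=1000
5: ✓ MOVLE  r1←0xd0
6: · SUBHI

FIX = (r3, 0xad)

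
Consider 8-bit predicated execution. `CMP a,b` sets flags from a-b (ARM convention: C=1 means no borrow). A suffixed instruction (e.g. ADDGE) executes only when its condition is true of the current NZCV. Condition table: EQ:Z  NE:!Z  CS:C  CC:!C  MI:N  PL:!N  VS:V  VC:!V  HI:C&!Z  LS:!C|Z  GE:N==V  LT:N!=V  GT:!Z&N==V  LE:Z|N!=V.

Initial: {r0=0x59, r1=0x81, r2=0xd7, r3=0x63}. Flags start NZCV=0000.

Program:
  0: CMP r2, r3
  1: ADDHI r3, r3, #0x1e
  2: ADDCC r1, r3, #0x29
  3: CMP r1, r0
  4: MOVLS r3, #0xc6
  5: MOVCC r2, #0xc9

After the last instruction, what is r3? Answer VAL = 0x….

VAL = 0x81

[0] flags=0011 → (cmp)
[1] flags=0011 HI?T → r3=0x81
[2] flags=0011 CC?F → skip
[3] flags=0011 → (cmp)
[4] flags=0011 LS?F → skip
[5] flags=0011 CC?F → skip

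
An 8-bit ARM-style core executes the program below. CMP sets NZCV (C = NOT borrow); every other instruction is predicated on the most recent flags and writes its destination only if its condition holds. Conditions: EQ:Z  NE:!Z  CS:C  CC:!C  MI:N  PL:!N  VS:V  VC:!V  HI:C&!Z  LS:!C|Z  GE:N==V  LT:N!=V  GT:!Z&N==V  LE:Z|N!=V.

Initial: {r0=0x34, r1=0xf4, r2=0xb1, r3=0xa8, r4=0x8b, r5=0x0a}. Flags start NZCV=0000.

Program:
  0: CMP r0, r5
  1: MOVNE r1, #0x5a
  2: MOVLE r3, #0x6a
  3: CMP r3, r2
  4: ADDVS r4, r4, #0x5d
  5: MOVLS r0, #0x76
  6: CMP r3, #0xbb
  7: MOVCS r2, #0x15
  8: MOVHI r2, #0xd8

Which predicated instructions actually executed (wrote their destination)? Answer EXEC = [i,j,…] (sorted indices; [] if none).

EXEC = [1,5]

[0] flags=0010 → (cmp)
[1] flags=0010 NE?T → r1=0x5a
[2] flags=0010 LE?F → skip
[3] flags=1000 → (cmp)
[4] flags=1000 VS?F → skip
[5] flags=1000 LS?T → r0=0x76
[6] flags=1000 → (cmp)
[7] flags=1000 CS?F → skip
[8] flags=1000 HI?F → skip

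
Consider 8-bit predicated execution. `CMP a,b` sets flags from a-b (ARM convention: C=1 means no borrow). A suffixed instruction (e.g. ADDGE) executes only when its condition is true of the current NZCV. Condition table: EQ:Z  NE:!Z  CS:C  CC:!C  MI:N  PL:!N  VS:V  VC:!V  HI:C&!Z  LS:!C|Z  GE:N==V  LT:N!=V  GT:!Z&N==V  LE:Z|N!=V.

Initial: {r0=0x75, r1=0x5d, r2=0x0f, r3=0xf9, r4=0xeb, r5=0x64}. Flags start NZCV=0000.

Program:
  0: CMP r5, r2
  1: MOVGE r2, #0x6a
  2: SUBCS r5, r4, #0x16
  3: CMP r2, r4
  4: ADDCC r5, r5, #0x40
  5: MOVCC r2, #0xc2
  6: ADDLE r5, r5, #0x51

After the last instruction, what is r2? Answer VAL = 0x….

0: ✓ CMP  NZCV=0010
1: ✓ MOVGE  r2←0x6a
2: ✓ SUBCS  r5←0xd5
3: ✓ CMP  NZCV=0000
4: ✓ ADDCC  r5←0x15
5: ✓ MOVCC  r2←0xc2
6: · ADDLE

VAL = 0xc2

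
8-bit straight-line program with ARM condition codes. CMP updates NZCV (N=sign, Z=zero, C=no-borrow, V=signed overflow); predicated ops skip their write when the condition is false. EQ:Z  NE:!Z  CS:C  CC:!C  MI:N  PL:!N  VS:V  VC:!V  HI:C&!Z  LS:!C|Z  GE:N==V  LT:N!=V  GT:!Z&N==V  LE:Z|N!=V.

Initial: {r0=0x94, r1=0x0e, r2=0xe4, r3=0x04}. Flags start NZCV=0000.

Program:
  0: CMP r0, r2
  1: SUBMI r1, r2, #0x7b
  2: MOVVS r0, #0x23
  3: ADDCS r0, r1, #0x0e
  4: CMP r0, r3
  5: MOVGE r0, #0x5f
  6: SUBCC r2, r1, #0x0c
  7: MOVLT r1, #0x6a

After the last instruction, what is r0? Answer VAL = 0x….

VAL = 0x94

[0] flags=1000 → (cmp)
[1] flags=1000 MI?T → r1=0x69
[2] flags=1000 VS?F → skip
[3] flags=1000 CS?F → skip
[4] flags=1010 → (cmp)
[5] flags=1010 GE?F → skip
[6] flags=1010 CC?F → skip
[7] flags=1010 LT?T → r1=0x6a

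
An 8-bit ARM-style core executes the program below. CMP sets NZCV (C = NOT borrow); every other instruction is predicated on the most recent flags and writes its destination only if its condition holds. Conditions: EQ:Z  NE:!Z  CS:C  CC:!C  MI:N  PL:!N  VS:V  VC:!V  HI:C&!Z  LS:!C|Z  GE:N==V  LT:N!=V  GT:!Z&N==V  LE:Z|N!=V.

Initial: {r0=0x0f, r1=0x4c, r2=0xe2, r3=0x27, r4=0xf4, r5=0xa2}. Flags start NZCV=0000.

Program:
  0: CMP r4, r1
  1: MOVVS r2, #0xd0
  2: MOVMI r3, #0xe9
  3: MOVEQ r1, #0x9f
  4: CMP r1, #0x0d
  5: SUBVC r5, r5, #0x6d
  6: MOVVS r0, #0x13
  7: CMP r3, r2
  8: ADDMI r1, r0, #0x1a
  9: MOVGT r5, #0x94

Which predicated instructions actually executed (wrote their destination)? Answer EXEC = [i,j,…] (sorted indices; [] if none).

0: ✓ CMP  NZCV=1010
1: · MOVVS
2: ✓ MOVMI  r3←0xe9
3: · MOVEQ
4: ✓ CMP  NZCV=0010
5: ✓ SUBVC  r5←0x35
6: · MOVVS
7: ✓ CMP  NZCV=0010
8: · ADDMI
9: ✓ MOVGT  r5←0x94

EXEC = [2,5,9]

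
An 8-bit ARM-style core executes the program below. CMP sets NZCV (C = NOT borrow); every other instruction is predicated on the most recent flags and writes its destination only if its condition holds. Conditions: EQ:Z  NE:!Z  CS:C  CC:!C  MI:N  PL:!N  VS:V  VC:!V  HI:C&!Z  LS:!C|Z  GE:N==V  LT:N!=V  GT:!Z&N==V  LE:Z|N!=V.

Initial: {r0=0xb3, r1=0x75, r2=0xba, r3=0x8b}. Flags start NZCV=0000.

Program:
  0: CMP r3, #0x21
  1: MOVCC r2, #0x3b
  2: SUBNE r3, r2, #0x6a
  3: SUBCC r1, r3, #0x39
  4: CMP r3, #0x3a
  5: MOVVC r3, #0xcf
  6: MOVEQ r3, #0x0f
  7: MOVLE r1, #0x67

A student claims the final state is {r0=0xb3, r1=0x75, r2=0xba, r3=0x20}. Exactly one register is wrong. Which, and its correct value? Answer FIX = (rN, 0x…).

FIX = (r3, 0xcf)

[0] flags=0011 → (cmp)
[1] flags=0011 CC?F → skip
[2] flags=0011 NE?T → r3=0x50
[3] flags=0011 CC?F → skip
[4] flags=0010 → (cmp)
[5] flags=0010 VC?T → r3=0xcf
[6] flags=0010 EQ?F → skip
[7] flags=0010 LE?F → skip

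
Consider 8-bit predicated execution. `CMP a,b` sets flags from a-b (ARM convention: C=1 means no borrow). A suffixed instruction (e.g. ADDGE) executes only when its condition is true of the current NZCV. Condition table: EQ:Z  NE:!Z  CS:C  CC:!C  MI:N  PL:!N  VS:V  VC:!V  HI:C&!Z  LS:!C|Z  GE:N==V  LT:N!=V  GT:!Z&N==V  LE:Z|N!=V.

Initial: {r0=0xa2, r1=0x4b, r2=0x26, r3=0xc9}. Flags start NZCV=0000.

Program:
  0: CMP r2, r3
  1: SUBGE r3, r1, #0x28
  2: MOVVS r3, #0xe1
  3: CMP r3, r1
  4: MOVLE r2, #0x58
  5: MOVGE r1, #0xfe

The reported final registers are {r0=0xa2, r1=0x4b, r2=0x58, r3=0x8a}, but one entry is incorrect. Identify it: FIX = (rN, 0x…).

FIX = (r3, 0x23)

0: ✓ CMP  NZCV=0000
1: ✓ SUBGE  r3←0x23
2: · MOVVS
3: ✓ CMP  NZCV=1000
4: ✓ MOVLE  r2←0x58
5: · MOVGE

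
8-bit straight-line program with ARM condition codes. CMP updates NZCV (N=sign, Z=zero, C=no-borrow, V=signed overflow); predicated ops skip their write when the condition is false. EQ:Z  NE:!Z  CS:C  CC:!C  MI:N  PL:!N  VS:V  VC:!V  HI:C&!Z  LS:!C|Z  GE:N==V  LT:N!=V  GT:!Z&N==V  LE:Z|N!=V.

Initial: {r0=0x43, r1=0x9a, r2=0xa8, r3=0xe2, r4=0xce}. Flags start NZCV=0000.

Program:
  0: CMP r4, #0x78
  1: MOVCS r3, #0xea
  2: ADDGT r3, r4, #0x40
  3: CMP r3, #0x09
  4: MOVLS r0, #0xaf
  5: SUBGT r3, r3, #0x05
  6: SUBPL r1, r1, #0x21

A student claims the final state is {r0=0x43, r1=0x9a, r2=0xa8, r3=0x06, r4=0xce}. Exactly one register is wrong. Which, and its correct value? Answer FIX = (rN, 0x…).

[0] flags=0011 → (cmp)
[1] flags=0011 CS?T → r3=0xea
[2] flags=0011 GT?F → skip
[3] flags=1010 → (cmp)
[4] flags=1010 LS?F → skip
[5] flags=1010 GT?F → skip
[6] flags=1010 PL?F → skip

FIX = (r3, 0xea)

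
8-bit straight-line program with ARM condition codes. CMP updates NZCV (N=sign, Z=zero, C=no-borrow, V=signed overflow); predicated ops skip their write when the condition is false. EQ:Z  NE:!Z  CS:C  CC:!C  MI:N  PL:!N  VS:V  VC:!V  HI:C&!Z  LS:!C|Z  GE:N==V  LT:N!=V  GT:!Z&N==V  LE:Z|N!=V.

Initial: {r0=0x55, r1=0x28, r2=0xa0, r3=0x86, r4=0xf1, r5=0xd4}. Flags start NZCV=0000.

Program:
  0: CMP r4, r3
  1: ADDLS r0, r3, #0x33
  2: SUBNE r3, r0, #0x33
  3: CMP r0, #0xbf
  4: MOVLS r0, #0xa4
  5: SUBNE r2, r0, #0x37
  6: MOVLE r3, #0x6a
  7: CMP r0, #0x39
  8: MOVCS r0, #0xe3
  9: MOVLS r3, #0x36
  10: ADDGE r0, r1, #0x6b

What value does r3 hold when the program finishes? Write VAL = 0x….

[0] flags=0010 → (cmp)
[1] flags=0010 LS?F → skip
[2] flags=0010 NE?T → r3=0x22
[3] flags=1001 → (cmp)
[4] flags=1001 LS?T → r0=0xa4
[5] flags=1001 NE?T → r2=0x6d
[6] flags=1001 LE?F → skip
[7] flags=0011 → (cmp)
[8] flags=0011 CS?T → r0=0xe3
[9] flags=0011 LS?F → skip
[10] flags=0011 GE?F → skip

VAL = 0x22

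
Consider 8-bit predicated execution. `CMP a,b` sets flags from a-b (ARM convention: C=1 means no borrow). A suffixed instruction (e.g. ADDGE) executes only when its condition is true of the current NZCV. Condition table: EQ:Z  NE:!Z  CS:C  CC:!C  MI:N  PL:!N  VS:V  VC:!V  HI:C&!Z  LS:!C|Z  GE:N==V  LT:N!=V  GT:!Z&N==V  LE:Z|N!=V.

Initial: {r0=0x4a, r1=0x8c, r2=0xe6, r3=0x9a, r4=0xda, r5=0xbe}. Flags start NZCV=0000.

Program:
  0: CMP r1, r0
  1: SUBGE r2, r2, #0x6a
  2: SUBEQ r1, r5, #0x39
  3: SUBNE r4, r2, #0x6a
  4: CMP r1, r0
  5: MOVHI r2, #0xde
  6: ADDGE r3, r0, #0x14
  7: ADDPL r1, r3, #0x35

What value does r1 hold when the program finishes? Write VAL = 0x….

[0] flags=0011 → (cmp)
[1] flags=0011 GE?F → skip
[2] flags=0011 EQ?F → skip
[3] flags=0011 NE?T → r4=0x7c
[4] flags=0011 → (cmp)
[5] flags=0011 HI?T → r2=0xde
[6] flags=0011 GE?F → skip
[7] flags=0011 PL?T → r1=0xcf

VAL = 0xcf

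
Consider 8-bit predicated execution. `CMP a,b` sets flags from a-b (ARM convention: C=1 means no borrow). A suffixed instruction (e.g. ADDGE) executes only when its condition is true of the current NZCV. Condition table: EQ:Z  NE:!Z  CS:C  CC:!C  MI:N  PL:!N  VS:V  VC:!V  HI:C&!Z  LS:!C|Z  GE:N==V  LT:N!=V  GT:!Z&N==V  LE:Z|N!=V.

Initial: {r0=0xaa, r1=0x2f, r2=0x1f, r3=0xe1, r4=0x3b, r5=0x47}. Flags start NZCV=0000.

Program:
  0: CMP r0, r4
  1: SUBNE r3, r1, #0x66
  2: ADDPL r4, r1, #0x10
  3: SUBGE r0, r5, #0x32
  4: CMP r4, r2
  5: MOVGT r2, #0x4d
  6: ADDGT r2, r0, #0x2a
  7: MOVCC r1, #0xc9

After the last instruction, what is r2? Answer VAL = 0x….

VAL = 0xd4

[0] flags=0011 → (cmp)
[1] flags=0011 NE?T → r3=0xc9
[2] flags=0011 PL?T → r4=0x3f
[3] flags=0011 GE?F → skip
[4] flags=0010 → (cmp)
[5] flags=0010 GT?T → r2=0x4d
[6] flags=0010 GT?T → r2=0xd4
[7] flags=0010 CC?F → skip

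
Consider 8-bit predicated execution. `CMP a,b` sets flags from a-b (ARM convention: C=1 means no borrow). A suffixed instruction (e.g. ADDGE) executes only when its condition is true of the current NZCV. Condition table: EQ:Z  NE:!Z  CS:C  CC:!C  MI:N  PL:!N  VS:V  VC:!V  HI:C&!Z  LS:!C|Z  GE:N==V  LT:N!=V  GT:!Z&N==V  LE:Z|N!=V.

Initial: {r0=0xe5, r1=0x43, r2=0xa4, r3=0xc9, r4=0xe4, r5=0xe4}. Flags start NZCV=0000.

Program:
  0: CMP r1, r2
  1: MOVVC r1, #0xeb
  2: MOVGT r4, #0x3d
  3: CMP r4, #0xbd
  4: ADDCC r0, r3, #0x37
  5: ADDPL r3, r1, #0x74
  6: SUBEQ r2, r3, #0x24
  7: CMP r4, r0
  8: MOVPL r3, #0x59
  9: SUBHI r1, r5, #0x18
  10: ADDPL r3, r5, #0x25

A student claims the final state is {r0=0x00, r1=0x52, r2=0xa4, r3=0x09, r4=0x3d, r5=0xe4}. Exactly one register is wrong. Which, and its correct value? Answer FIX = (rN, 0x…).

FIX = (r1, 0xcc)

0: ✓ CMP  NZCV=1001
1: · MOVVC
2: ✓ MOVGT  r4←0x3d
3: ✓ CMP  NZCV=1001
4: ✓ ADDCC  r0←0x00
5: · ADDPL
6: · SUBEQ
7: ✓ CMP  NZCV=0010
8: ✓ MOVPL  r3←0x59
9: ✓ SUBHI  r1←0xcc
10: ✓ ADDPL  r3←0x09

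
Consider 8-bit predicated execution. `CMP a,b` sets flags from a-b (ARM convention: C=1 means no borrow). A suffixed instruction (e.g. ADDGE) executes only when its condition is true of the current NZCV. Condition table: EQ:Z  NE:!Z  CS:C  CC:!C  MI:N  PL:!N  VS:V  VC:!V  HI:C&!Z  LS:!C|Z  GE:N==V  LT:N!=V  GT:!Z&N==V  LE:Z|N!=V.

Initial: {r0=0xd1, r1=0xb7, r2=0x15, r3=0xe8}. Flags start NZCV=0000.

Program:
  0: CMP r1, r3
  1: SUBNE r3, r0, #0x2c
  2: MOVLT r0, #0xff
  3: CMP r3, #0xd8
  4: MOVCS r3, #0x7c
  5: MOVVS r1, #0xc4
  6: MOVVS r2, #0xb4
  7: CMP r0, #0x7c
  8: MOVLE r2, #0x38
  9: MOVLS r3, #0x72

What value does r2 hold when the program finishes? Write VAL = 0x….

VAL = 0x38

[0] flags=1000 → (cmp)
[1] flags=1000 NE?T → r3=0xa5
[2] flags=1000 LT?T → r0=0xff
[3] flags=1000 → (cmp)
[4] flags=1000 CS?F → skip
[5] flags=1000 VS?F → skip
[6] flags=1000 VS?F → skip
[7] flags=1010 → (cmp)
[8] flags=1010 LE?T → r2=0x38
[9] flags=1010 LS?F → skip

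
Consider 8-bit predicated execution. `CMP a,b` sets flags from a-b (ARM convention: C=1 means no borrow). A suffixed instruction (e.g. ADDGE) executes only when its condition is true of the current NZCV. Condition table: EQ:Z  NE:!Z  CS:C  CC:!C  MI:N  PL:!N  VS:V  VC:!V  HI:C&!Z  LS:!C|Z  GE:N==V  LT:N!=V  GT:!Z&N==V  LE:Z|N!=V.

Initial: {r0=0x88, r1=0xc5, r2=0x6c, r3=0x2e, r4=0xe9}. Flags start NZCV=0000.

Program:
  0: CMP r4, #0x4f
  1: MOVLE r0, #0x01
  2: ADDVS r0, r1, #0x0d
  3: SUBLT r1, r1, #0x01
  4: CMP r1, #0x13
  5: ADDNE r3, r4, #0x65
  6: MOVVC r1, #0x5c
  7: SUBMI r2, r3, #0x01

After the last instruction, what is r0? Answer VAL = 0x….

VAL = 0x01

[0] flags=1010 → (cmp)
[1] flags=1010 LE?T → r0=0x01
[2] flags=1010 VS?F → skip
[3] flags=1010 LT?T → r1=0xc4
[4] flags=1010 → (cmp)
[5] flags=1010 NE?T → r3=0x4e
[6] flags=1010 VC?T → r1=0x5c
[7] flags=1010 MI?T → r2=0x4d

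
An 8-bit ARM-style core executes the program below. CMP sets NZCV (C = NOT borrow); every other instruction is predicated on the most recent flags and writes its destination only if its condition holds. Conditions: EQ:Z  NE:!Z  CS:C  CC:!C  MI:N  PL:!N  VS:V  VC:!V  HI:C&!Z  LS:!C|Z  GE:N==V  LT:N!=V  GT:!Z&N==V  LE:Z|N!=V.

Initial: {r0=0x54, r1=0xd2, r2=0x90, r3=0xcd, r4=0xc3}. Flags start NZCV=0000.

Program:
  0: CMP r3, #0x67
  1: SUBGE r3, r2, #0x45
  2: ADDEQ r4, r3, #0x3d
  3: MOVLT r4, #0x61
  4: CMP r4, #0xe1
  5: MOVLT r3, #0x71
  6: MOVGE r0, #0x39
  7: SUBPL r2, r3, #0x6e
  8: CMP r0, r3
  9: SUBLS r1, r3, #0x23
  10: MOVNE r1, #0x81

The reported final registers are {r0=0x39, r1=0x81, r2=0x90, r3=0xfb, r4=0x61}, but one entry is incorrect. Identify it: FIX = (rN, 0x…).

FIX = (r3, 0xcd)

[0] flags=0011 → (cmp)
[1] flags=0011 GE?F → skip
[2] flags=0011 EQ?F → skip
[3] flags=0011 LT?T → r4=0x61
[4] flags=1001 → (cmp)
[5] flags=1001 LT?F → skip
[6] flags=1001 GE?T → r0=0x39
[7] flags=1001 PL?F → skip
[8] flags=0000 → (cmp)
[9] flags=0000 LS?T → r1=0xaa
[10] flags=0000 NE?T → r1=0x81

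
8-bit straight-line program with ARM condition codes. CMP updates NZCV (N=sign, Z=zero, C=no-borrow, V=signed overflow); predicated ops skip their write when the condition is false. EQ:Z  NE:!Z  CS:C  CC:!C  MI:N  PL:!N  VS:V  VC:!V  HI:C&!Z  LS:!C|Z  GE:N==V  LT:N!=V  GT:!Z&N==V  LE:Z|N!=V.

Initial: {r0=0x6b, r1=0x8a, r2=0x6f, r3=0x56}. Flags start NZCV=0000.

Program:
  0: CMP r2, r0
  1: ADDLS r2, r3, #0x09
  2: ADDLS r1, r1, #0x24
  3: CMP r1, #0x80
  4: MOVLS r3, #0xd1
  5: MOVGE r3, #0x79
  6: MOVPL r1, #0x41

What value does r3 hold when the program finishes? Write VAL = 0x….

[0] flags=0010 → (cmp)
[1] flags=0010 LS?F → skip
[2] flags=0010 LS?F → skip
[3] flags=0010 → (cmp)
[4] flags=0010 LS?F → skip
[5] flags=0010 GE?T → r3=0x79
[6] flags=0010 PL?T → r1=0x41

VAL = 0x79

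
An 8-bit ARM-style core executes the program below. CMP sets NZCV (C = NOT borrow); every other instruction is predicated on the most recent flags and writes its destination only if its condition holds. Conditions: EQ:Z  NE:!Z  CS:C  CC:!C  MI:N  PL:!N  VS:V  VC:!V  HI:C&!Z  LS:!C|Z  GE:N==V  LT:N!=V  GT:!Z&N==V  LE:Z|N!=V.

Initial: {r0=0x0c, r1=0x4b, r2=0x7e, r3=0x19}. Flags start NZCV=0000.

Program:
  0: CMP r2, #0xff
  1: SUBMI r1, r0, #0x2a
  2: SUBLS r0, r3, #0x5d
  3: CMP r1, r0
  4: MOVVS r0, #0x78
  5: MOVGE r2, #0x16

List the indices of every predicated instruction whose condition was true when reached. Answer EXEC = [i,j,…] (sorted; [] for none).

EXEC = [2,4,5]

[0] flags=0000 → (cmp)
[1] flags=0000 MI?F → skip
[2] flags=0000 LS?T → r0=0xbc
[3] flags=1001 → (cmp)
[4] flags=1001 VS?T → r0=0x78
[5] flags=1001 GE?T → r2=0x16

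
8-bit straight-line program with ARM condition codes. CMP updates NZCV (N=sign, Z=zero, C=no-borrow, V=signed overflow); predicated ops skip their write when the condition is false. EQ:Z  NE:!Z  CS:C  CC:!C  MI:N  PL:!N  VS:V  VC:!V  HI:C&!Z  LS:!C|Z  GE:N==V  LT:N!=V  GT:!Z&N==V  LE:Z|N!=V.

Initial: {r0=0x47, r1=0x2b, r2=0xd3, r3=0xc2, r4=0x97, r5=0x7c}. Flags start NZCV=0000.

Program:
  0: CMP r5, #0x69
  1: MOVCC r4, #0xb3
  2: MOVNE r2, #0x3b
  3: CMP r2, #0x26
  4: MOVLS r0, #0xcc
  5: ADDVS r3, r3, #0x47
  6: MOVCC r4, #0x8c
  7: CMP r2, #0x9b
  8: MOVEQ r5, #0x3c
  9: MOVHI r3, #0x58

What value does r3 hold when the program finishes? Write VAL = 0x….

[0] flags=0010 → (cmp)
[1] flags=0010 CC?F → skip
[2] flags=0010 NE?T → r2=0x3b
[3] flags=0010 → (cmp)
[4] flags=0010 LS?F → skip
[5] flags=0010 VS?F → skip
[6] flags=0010 CC?F → skip
[7] flags=1001 → (cmp)
[8] flags=1001 EQ?F → skip
[9] flags=1001 HI?F → skip

VAL = 0xc2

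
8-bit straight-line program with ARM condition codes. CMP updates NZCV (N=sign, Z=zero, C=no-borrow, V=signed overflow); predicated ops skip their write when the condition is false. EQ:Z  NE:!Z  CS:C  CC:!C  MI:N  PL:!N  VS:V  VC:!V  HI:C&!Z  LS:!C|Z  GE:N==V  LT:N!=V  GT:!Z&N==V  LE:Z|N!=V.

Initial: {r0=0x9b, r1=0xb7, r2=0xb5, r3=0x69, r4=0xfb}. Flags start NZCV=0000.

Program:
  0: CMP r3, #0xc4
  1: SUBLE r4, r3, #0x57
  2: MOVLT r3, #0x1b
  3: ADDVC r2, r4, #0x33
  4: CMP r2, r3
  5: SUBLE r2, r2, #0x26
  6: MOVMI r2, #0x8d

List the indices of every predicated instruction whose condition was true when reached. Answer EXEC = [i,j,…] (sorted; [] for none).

0: ✓ CMP  NZCV=1001
1: · SUBLE
2: · MOVLT
3: · ADDVC
4: ✓ CMP  NZCV=0011
5: ✓ SUBLE  r2←0x8f
6: · MOVMI

EXEC = [5]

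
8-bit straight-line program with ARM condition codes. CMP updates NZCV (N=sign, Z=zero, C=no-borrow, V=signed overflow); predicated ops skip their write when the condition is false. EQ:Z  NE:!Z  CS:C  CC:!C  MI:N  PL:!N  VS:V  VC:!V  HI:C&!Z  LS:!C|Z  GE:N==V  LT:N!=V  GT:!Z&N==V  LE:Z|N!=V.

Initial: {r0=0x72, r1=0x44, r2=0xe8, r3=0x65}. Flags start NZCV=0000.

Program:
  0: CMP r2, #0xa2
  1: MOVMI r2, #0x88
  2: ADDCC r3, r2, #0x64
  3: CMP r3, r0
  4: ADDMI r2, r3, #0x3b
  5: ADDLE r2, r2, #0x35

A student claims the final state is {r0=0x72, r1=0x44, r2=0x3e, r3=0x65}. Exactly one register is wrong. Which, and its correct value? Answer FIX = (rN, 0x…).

FIX = (r2, 0xd5)

[0] flags=0010 → (cmp)
[1] flags=0010 MI?F → skip
[2] flags=0010 CC?F → skip
[3] flags=1000 → (cmp)
[4] flags=1000 MI?T → r2=0xa0
[5] flags=1000 LE?T → r2=0xd5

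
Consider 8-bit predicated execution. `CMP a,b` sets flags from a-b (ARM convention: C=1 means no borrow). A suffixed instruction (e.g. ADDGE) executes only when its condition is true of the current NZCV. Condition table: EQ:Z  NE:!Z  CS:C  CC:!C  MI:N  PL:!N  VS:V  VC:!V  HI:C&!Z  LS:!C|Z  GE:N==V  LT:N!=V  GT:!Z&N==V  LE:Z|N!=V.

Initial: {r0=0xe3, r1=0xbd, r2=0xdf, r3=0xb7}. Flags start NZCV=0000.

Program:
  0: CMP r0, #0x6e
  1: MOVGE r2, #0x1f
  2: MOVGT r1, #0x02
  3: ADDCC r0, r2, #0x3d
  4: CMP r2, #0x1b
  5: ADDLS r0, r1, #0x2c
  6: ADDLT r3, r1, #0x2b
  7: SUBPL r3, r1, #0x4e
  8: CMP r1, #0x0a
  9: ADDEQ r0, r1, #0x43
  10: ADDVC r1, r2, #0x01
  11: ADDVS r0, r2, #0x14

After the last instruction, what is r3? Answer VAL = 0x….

VAL = 0xe8

[0] flags=0011 → (cmp)
[1] flags=0011 GE?F → skip
[2] flags=0011 GT?F → skip
[3] flags=0011 CC?F → skip
[4] flags=1010 → (cmp)
[5] flags=1010 LS?F → skip
[6] flags=1010 LT?T → r3=0xe8
[7] flags=1010 PL?F → skip
[8] flags=1010 → (cmp)
[9] flags=1010 EQ?F → skip
[10] flags=1010 VC?T → r1=0xe0
[11] flags=1010 VS?F → skip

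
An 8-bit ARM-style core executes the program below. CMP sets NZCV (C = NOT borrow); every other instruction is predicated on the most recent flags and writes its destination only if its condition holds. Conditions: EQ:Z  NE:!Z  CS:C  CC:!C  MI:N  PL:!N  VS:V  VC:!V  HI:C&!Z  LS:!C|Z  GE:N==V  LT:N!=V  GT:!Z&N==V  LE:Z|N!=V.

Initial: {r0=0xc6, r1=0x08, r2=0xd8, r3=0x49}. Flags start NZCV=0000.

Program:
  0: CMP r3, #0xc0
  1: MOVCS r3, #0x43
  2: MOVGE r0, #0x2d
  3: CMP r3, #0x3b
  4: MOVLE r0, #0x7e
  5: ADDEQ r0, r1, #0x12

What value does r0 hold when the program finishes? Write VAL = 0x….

VAL = 0x2d

[0] flags=1001 → (cmp)
[1] flags=1001 CS?F → skip
[2] flags=1001 GE?T → r0=0x2d
[3] flags=0010 → (cmp)
[4] flags=0010 LE?F → skip
[5] flags=0010 EQ?F → skip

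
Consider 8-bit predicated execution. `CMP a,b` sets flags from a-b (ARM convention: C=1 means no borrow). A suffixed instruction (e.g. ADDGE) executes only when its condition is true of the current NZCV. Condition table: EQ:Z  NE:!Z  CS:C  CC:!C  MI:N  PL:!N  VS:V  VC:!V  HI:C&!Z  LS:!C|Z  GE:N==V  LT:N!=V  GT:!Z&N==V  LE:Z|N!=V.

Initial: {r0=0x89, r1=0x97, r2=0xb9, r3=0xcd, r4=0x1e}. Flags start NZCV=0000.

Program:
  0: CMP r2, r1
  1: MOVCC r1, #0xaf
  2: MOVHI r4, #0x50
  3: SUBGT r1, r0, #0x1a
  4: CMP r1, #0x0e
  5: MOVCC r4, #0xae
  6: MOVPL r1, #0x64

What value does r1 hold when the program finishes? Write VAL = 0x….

[0] flags=0010 → (cmp)
[1] flags=0010 CC?F → skip
[2] flags=0010 HI?T → r4=0x50
[3] flags=0010 GT?T → r1=0x6f
[4] flags=0010 → (cmp)
[5] flags=0010 CC?F → skip
[6] flags=0010 PL?T → r1=0x64

VAL = 0x64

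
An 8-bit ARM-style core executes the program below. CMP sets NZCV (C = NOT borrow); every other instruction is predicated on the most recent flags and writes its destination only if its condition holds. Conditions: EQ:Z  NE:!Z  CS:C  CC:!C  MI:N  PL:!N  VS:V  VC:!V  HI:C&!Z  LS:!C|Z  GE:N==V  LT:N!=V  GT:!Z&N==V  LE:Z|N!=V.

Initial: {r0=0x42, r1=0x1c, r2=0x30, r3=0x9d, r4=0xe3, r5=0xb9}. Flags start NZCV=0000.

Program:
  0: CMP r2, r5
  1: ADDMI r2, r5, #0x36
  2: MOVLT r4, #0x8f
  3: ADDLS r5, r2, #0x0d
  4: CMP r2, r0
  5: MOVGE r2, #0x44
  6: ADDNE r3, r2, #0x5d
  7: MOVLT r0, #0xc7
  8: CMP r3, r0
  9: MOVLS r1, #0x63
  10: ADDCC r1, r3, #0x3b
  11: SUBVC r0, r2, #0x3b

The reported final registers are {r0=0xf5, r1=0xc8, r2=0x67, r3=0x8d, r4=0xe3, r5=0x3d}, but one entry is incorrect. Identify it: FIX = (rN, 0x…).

0: ✓ CMP  NZCV=0000
1: · ADDMI
2: · MOVLT
3: ✓ ADDLS  r5←0x3d
4: ✓ CMP  NZCV=1000
5: · MOVGE
6: ✓ ADDNE  r3←0x8d
7: ✓ MOVLT  r0←0xc7
8: ✓ CMP  NZCV=1000
9: ✓ MOVLS  r1←0x63
10: ✓ ADDCC  r1←0xc8
11: ✓ SUBVC  r0←0xf5

FIX = (r2, 0x30)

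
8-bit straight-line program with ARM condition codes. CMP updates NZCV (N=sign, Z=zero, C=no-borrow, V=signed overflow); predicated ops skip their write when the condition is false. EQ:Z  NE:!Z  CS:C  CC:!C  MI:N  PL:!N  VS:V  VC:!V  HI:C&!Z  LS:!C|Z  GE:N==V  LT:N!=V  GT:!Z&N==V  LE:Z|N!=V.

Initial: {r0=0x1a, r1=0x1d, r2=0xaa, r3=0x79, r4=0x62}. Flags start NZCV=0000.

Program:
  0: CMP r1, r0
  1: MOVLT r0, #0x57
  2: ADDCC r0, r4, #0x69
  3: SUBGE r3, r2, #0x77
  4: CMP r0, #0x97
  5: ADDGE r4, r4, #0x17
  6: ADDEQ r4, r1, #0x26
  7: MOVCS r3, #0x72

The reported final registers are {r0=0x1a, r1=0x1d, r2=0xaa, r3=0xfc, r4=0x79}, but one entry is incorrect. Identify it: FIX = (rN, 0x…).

[0] flags=0010 → (cmp)
[1] flags=0010 LT?F → skip
[2] flags=0010 CC?F → skip
[3] flags=0010 GE?T → r3=0x33
[4] flags=1001 → (cmp)
[5] flags=1001 GE?T → r4=0x79
[6] flags=1001 EQ?F → skip
[7] flags=1001 CS?F → skip

FIX = (r3, 0x33)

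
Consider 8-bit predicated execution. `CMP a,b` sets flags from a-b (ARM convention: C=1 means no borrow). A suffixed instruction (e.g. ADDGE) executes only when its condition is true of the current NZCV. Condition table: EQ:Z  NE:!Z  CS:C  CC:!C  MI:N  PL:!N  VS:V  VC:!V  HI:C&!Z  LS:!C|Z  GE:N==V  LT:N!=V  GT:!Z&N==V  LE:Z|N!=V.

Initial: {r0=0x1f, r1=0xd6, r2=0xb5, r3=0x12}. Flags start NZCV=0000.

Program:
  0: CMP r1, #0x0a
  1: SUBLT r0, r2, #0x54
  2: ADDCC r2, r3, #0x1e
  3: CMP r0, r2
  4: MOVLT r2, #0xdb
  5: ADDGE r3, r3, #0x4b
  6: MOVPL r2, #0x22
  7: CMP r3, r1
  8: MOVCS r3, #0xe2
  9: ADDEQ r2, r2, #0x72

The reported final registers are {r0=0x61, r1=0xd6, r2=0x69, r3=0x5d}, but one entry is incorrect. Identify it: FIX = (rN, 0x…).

FIX = (r2, 0xb5)

0: ✓ CMP  NZCV=1010
1: ✓ SUBLT  r0←0x61
2: · ADDCC
3: ✓ CMP  NZCV=1001
4: · MOVLT
5: ✓ ADDGE  r3←0x5d
6: · MOVPL
7: ✓ CMP  NZCV=1001
8: · MOVCS
9: · ADDEQ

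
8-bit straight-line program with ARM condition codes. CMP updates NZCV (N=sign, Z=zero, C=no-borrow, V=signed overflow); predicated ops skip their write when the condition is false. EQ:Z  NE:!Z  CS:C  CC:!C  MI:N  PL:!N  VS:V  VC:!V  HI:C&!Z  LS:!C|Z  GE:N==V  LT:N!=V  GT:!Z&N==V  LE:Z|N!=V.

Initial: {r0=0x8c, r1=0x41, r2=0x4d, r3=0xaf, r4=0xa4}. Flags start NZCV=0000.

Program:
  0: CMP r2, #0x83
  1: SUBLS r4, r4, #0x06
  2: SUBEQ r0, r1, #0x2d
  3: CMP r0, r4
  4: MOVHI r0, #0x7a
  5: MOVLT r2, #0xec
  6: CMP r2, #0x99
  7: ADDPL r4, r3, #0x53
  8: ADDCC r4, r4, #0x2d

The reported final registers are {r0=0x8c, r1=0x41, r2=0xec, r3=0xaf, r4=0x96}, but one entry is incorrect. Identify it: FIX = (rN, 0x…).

0: ✓ CMP  NZCV=1001
1: ✓ SUBLS  r4←0x9e
2: · SUBEQ
3: ✓ CMP  NZCV=1000
4: · MOVHI
5: ✓ MOVLT  r2←0xec
6: ✓ CMP  NZCV=0010
7: ✓ ADDPL  r4←0x02
8: · ADDCC

FIX = (r4, 0x02)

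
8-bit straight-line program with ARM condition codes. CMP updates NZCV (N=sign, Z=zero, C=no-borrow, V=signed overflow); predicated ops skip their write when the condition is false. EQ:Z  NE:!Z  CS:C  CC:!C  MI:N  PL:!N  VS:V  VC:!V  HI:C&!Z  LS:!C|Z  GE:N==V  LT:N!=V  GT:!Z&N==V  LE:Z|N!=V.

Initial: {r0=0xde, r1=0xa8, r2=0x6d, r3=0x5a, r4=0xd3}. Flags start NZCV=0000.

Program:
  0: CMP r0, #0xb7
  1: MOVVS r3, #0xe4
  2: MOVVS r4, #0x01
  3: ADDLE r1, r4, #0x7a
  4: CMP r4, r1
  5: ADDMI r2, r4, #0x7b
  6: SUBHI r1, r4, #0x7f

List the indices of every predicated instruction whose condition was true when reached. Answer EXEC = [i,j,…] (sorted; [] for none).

[0] flags=0010 → (cmp)
[1] flags=0010 VS?F → skip
[2] flags=0010 VS?F → skip
[3] flags=0010 LE?F → skip
[4] flags=0010 → (cmp)
[5] flags=0010 MI?F → skip
[6] flags=0010 HI?T → r1=0x54

EXEC = [6]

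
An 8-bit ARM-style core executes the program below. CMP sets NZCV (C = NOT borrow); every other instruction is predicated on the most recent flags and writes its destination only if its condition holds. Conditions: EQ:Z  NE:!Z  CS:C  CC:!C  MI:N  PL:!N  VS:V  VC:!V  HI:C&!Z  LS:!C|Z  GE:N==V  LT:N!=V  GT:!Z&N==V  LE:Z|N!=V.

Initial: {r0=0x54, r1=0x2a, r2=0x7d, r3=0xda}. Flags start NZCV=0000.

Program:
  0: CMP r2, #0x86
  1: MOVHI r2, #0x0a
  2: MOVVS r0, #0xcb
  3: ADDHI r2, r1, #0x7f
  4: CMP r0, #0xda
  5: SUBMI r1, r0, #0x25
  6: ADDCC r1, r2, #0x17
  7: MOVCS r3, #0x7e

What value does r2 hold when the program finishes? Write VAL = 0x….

VAL = 0x7d

0: ✓ CMP  NZCV=1001
1: · MOVHI
2: ✓ MOVVS  r0←0xcb
3: · ADDHI
4: ✓ CMP  NZCV=1000
5: ✓ SUBMI  r1←0xa6
6: ✓ ADDCC  r1←0x94
7: · MOVCS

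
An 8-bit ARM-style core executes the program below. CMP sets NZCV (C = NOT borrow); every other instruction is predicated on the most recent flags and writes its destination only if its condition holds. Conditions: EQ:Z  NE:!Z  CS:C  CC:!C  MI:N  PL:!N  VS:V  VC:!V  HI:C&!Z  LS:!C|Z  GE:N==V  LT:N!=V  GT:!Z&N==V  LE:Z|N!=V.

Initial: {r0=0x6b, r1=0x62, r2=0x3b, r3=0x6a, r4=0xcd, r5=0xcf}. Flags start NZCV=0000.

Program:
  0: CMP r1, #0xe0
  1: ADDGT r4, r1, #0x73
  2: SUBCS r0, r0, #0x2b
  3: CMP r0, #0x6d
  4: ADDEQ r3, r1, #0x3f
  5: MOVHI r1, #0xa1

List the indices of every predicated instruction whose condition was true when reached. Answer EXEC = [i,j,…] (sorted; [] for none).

[0] flags=1001 → (cmp)
[1] flags=1001 GT?T → r4=0xd5
[2] flags=1001 CS?F → skip
[3] flags=1000 → (cmp)
[4] flags=1000 EQ?F → skip
[5] flags=1000 HI?F → skip

EXEC = [1]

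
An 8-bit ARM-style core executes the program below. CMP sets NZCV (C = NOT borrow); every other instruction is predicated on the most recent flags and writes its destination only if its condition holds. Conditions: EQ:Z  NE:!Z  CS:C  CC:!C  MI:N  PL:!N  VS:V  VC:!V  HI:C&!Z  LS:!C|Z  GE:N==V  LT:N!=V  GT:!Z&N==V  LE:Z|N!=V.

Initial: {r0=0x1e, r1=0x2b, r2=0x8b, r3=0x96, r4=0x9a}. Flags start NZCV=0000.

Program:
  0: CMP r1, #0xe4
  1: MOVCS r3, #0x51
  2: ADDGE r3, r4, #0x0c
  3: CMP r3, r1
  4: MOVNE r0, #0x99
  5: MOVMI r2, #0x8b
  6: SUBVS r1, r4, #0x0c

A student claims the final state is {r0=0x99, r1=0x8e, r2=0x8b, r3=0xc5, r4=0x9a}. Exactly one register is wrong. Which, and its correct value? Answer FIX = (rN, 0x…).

0: ✓ CMP  NZCV=0000
1: · MOVCS
2: ✓ ADDGE  r3←0xa6
3: ✓ CMP  NZCV=0011
4: ✓ MOVNE  r0←0x99
5: · MOVMI
6: ✓ SUBVS  r1←0x8e

FIX = (r3, 0xa6)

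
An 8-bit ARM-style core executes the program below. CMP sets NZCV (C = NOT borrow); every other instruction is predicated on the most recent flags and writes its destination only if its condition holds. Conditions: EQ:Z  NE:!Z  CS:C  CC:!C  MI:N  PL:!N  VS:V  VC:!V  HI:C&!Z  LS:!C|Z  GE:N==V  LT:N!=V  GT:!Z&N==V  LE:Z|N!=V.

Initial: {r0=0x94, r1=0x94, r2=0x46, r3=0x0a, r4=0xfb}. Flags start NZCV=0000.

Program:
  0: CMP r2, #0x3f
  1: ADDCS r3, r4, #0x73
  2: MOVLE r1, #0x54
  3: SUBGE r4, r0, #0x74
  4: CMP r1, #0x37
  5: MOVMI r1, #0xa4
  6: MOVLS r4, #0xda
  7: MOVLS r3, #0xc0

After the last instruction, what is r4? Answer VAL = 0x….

[0] flags=0010 → (cmp)
[1] flags=0010 CS?T → r3=0x6e
[2] flags=0010 LE?F → skip
[3] flags=0010 GE?T → r4=0x20
[4] flags=0011 → (cmp)
[5] flags=0011 MI?F → skip
[6] flags=0011 LS?F → skip
[7] flags=0011 LS?F → skip

VAL = 0x20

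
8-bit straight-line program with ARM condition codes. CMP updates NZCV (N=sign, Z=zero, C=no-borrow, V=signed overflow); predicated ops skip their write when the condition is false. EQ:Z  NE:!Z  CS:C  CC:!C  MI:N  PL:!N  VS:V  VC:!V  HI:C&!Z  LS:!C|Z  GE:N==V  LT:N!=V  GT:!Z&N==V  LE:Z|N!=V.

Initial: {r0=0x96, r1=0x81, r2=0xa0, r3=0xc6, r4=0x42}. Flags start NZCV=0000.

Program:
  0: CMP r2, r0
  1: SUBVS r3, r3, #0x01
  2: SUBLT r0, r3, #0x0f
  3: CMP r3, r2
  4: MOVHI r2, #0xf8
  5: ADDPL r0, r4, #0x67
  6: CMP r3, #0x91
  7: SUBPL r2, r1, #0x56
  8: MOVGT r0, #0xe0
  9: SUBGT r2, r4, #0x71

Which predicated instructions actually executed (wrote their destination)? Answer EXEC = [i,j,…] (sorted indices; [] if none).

0: ✓ CMP  NZCV=0010
1: · SUBVS
2: · SUBLT
3: ✓ CMP  NZCV=0010
4: ✓ MOVHI  r2←0xf8
5: ✓ ADDPL  r0←0xa9
6: ✓ CMP  NZCV=0010
7: ✓ SUBPL  r2←0x2b
8: ✓ MOVGT  r0←0xe0
9: ✓ SUBGT  r2←0xd1

EXEC = [4,5,7,8,9]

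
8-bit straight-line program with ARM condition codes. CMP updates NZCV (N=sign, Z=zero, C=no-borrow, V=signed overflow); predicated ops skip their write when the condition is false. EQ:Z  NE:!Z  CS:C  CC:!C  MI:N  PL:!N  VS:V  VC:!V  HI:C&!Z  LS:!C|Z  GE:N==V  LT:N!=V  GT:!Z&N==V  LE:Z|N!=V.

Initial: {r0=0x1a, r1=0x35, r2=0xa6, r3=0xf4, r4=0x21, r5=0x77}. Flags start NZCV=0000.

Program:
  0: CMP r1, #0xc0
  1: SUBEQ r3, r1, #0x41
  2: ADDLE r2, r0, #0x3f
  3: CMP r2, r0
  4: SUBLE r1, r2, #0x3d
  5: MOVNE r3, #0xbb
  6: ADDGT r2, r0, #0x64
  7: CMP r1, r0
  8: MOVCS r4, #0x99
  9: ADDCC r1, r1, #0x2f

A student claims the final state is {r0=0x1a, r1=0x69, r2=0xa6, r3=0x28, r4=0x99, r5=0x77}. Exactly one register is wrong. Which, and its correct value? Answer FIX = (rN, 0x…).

[0] flags=0000 → (cmp)
[1] flags=0000 EQ?F → skip
[2] flags=0000 LE?F → skip
[3] flags=1010 → (cmp)
[4] flags=1010 LE?T → r1=0x69
[5] flags=1010 NE?T → r3=0xbb
[6] flags=1010 GT?F → skip
[7] flags=0010 → (cmp)
[8] flags=0010 CS?T → r4=0x99
[9] flags=0010 CC?F → skip

FIX = (r3, 0xbb)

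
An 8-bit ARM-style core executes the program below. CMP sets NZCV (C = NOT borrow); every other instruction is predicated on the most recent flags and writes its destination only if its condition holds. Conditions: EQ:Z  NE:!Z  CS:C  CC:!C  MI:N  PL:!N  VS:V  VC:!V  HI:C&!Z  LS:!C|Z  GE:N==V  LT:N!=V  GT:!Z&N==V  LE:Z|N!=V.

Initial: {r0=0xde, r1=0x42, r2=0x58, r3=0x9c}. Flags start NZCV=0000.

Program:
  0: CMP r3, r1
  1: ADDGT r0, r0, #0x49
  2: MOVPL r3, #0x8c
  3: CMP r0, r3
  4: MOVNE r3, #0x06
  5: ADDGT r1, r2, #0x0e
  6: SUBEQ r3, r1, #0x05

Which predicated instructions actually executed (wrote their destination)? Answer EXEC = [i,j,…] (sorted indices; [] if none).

0: ✓ CMP  NZCV=0011
1: · ADDGT
2: ✓ MOVPL  r3←0x8c
3: ✓ CMP  NZCV=0010
4: ✓ MOVNE  r3←0x06
5: ✓ ADDGT  r1←0x66
6: · SUBEQ

EXEC = [2,4,5]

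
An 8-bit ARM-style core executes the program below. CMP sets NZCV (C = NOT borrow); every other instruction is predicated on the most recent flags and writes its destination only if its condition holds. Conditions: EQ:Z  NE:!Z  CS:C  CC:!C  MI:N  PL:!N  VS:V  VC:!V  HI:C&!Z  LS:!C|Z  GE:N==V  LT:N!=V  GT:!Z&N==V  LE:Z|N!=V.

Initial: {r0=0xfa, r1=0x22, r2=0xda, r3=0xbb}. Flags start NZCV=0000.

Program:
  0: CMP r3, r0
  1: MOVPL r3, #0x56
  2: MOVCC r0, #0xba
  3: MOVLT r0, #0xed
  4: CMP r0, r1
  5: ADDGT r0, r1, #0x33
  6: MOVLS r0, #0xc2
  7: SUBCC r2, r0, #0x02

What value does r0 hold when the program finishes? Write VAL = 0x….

VAL = 0xed

[0] flags=1000 → (cmp)
[1] flags=1000 PL?F → skip
[2] flags=1000 CC?T → r0=0xba
[3] flags=1000 LT?T → r0=0xed
[4] flags=1010 → (cmp)
[5] flags=1010 GT?F → skip
[6] flags=1010 LS?F → skip
[7] flags=1010 CC?F → skip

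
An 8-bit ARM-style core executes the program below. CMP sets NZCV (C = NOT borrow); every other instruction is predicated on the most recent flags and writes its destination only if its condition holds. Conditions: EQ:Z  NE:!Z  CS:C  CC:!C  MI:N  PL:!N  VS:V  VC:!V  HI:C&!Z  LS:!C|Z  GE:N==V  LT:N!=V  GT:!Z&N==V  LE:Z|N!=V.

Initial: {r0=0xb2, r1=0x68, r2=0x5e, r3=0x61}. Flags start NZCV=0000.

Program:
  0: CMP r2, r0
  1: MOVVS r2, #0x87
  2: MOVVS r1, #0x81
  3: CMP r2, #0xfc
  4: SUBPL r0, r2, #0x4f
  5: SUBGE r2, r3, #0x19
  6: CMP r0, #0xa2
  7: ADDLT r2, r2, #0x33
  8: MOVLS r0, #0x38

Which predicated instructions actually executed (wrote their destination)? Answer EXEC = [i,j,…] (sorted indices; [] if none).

EXEC = [1,2]

0: ✓ CMP  NZCV=1001
1: ✓ MOVVS  r2←0x87
2: ✓ MOVVS  r1←0x81
3: ✓ CMP  NZCV=1000
4: · SUBPL
5: · SUBGE
6: ✓ CMP  NZCV=0010
7: · ADDLT
8: · MOVLS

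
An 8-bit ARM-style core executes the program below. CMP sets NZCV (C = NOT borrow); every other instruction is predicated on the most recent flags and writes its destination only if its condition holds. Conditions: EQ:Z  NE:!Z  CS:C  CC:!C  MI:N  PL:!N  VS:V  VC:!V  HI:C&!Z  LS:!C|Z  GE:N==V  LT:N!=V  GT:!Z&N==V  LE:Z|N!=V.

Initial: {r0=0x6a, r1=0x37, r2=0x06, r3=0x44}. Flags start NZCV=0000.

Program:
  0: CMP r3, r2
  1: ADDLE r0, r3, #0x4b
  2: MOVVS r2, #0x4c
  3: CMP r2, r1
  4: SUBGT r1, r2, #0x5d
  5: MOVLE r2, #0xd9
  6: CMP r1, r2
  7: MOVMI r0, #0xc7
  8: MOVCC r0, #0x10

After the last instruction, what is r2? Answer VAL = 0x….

[0] flags=0010 → (cmp)
[1] flags=0010 LE?F → skip
[2] flags=0010 VS?F → skip
[3] flags=1000 → (cmp)
[4] flags=1000 GT?F → skip
[5] flags=1000 LE?T → r2=0xd9
[6] flags=0000 → (cmp)
[7] flags=0000 MI?F → skip
[8] flags=0000 CC?T → r0=0x10

VAL = 0xd9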